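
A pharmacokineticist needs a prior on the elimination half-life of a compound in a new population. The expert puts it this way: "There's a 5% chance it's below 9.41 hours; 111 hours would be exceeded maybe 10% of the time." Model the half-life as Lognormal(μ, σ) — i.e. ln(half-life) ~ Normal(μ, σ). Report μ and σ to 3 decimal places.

If T ~ Lognormal(μ,σ) then ln T ~ Normal(μ,σ), so the p-quantile of ln T is μ + z_p·σ.
ln(9.41) = 2.242 and ln(111) = 4.71; z_{0.05} = -1.645, z_{0.9} = 1.282.
σ = (4.71 − 2.242)/(1.282 − (-1.645)) = 0.843.
μ = 2.242 − (-1.645)·0.843 = 3.629.

μ ≈ 3.629, σ ≈ 0.843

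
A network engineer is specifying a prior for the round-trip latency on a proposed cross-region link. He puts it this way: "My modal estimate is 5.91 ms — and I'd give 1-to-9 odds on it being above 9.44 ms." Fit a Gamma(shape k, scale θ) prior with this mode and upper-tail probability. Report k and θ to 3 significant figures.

k ≈ 9.56, θ ≈ 0.69

Gamma(k,θ) with k>1 has mode (k−1)θ, so θ = 5.91/(k−1).
Need P(X < 9.44) = 0.9 with θ tied to k this way. Start at k = 2, θ = 5.91: P(X<9.44) ≈ 0.474.
Too low — raise k to concentrate. Iterating converges to k ≈ 9.56.
Then θ = 5.91/(9.56−1) ≈ 0.69.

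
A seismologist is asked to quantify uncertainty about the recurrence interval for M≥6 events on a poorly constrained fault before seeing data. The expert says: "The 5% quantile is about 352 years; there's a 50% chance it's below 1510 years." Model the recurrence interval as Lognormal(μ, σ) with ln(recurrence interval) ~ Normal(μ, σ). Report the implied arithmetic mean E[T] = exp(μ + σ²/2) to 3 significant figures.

If T ~ Lognormal(μ,σ) then ln T ~ Normal(μ,σ), so the p-quantile of ln T is μ + z_p·σ.
ln(352) = 5.864 and ln(1510) = 7.32; z_{0.05} = -1.645, z_{0.5} = 0.
σ = (7.32 − 5.864)/(0 − (-1.645)) = 0.885.
μ = 5.864 − (-1.645)·0.885 = 7.320.
E[T] = exp(μ + σ²/2) = exp(7.320 + 0.3919) = 2230 years.

E[T] ≈ 2230 years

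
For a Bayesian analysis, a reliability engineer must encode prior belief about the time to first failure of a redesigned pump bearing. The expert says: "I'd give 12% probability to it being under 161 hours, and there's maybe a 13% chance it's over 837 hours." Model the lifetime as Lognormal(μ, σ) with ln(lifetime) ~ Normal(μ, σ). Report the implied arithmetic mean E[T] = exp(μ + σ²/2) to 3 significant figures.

E[T] ≈ 483 hours

If T ~ Lognormal(μ,σ) then ln T ~ Normal(μ,σ), so the p-quantile of ln T is μ + z_p·σ.
ln(161) = 5.081 and ln(837) = 6.73; z_{0.12} = -1.175, z_{0.87} = 1.126.
σ = (6.73 − 5.081)/(1.126 − (-1.175)) = 0.716.
μ = 5.081 − (-1.175)·0.716 = 5.923.
E[T] = exp(μ + σ²/2) = exp(5.923 + 0.2565) = 483 hours.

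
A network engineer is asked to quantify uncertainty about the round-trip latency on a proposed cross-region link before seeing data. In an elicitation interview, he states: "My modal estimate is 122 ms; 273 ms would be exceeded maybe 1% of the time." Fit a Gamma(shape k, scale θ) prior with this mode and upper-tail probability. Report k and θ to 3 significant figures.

Gamma(k,θ) with k>1 has mode (k−1)θ, so θ = 122/(k−1).
Need P(X < 273) = 0.99 with θ tied to k this way. Start at k = 2, θ = 122: P(X<273) ≈ 0.655.
Too low — raise k to concentrate. Iterating converges to k ≈ 8.41.
Then θ = 122/(8.41−1) ≈ 16.5.

k ≈ 8.41, θ ≈ 16.5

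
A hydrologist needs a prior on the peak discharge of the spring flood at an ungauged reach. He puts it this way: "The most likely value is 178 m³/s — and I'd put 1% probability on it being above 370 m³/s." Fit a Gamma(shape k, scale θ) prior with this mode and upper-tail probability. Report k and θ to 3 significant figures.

Gamma(k,θ) with k>1 has mode (k−1)θ, so θ = 178/(k−1).
Need P(X < 370) = 0.99 with θ tied to k this way. Start at k = 2, θ = 178: P(X<370) ≈ 0.615.
Too low — raise k to concentrate. Iterating converges to k ≈ 10.1.
Then θ = 178/(10.1−1) ≈ 19.5.

k ≈ 10.1, θ ≈ 19.5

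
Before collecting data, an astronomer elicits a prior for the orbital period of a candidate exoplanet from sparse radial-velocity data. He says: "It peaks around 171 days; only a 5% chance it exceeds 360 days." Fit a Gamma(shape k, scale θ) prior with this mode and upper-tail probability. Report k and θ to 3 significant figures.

k ≈ 5.98, θ ≈ 34.3

Gamma(k,θ) with k>1 has mode (k−1)θ, so θ = 171/(k−1).
Need P(X < 360) = 0.95 with θ tied to k this way. Start at k = 2, θ = 171: P(X<360) ≈ 0.622.
Too low — raise k to concentrate. Iterating converges to k ≈ 5.98.
Then θ = 171/(5.98−1) ≈ 34.3.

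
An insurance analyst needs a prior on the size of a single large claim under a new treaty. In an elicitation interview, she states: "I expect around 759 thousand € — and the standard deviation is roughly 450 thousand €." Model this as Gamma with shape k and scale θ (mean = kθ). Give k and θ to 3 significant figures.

k ≈ 2.84, θ ≈ 267

For Gamma(k, scale θ): mean = kθ, variance = kθ², so CV = 1/√k.
CV = SD/mean = 450/759 = 0.5929, hence k = 1/CV² = 2.84.
Then θ = mean/k = 759/2.84 = 267.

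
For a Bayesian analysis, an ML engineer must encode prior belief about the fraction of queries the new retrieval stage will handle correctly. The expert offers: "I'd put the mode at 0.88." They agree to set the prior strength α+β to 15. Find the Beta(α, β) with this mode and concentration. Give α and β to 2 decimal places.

For α,β > 1 the Beta mode is (α−1)/(α+β−2). With α+β = 15, the mode is (α−1)/13.
Set (α−1)/13 = 0.88 → α = 1 + 0.88·13 = 12.44.
β = 15 − α = 2.56.

α = 12.44, β = 2.56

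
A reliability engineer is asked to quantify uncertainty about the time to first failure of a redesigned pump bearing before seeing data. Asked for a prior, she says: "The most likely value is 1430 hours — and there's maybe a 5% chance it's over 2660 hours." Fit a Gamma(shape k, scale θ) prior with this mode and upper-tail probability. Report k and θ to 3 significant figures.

Gamma(k,θ) with k>1 has mode (k−1)θ, so θ = 1430/(k−1).
Need P(X < 2660) = 0.95 with θ tied to k this way. Start at k = 2, θ = 1430: P(X<2660) ≈ 0.555.
Too low — raise k to concentrate. Iterating converges to k ≈ 8.22.
Then θ = 1430/(8.22−1) ≈ 198.

k ≈ 8.22, θ ≈ 198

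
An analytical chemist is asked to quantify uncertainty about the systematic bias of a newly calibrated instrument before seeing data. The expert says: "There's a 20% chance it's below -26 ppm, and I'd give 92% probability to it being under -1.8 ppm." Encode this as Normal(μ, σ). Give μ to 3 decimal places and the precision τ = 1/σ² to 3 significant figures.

μ = -16.935, τ = 0.00862

For Normal(μ,σ), the p-quantile is μ + z_p·σ. Here z_{0.2} = -0.8416, z_{0.92} = 1.405.
So -26 = μ − 0.8416σ and -1.8 = μ + 1.405σ.
Subtracting: σ = (-1.8 − -26)/(1.405 − (-0.8416)) = 10.771.
Then μ = -26 − (-0.8416)·10.771 = -16.935.
Precision τ = 1/σ² = 1/10.77² = 0.00862.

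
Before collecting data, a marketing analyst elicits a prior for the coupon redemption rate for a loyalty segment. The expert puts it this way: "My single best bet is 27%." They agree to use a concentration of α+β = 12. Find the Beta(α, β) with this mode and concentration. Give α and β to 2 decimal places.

For α,β > 1 the Beta mode is (α−1)/(α+β−2). With α+β = 12, the mode is (α−1)/10.
Set (α−1)/10 = 0.27 → α = 1 + 0.27·10 = 3.70.
β = 12 − α = 8.30.

α = 3.70, β = 8.30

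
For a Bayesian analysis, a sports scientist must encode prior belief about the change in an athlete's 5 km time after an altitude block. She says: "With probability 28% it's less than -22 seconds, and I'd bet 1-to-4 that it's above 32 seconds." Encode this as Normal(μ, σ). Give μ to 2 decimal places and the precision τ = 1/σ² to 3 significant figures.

For Normal(μ,σ), the p-quantile is μ + z_p·σ. Here z_{0.28} = -0.5828, z_{0.8} = 0.8416.
So -22 = μ − 0.5828σ and 32 = μ + 0.8416σ.
Subtracting: σ = (32 − -22)/(0.8416 − (-0.5828)) = 37.91.
Then μ = -22 − (-0.5828)·37.91 = 0.09.
Precision τ = 1/σ² = 1/37.91² = 0.000696.

μ = 0.09, τ = 0.000696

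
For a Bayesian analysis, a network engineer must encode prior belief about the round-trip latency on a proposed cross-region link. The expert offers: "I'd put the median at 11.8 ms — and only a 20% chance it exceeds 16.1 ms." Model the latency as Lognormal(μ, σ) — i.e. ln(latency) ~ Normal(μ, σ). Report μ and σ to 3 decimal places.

μ ≈ 2.468, σ ≈ 0.369

If T ~ Lognormal(μ,σ) then ln T ~ Normal(μ,σ), so the p-quantile of ln T is μ + z_p·σ.
ln(11.8) = 2.468 and ln(16.1) = 2.779; z_{0.5} = 0, z_{0.8} = 0.8416.
σ = (2.779 − 2.468)/(0.8416 − (0)) = 0.369.
μ = 2.468 − (0)·0.369 = 2.468.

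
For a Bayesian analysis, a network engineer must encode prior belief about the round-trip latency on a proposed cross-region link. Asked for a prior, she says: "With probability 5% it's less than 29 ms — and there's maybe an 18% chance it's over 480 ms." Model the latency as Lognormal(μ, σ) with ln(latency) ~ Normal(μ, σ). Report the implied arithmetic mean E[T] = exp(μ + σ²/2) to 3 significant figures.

E[T] ≈ 321 ms

If T ~ Lognormal(μ,σ) then ln T ~ Normal(μ,σ), so the p-quantile of ln T is μ + z_p·σ.
ln(29) = 3.367 and ln(480) = 6.174; z_{0.05} = -1.645, z_{0.82} = 0.9154.
σ = (6.174 − 3.367)/(0.9154 − (-1.645)) = 1.096.
μ = 3.367 − (-1.645)·1.096 = 5.170.
E[T] = exp(μ + σ²/2) = exp(5.170 + 0.6008) = 321 ms.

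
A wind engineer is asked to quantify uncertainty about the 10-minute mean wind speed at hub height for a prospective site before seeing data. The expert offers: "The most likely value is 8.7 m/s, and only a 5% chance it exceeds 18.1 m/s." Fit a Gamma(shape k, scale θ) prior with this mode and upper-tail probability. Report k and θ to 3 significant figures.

k ≈ 6.15, θ ≈ 1.69

Gamma(k,θ) with k>1 has mode (k−1)θ, so θ = 8.7/(k−1).
Need P(X < 18.1) = 0.95 with θ tied to k this way. Start at k = 2, θ = 8.7: P(X<18.1) ≈ 0.615.
Too low — raise k to concentrate. Iterating converges to k ≈ 6.15.
Then θ = 8.7/(6.15−1) ≈ 1.69.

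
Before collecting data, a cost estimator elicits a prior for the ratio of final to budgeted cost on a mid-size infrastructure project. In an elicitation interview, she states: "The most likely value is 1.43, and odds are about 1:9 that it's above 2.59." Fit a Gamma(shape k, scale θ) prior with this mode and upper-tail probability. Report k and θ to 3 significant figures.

k ≈ 6.4, θ ≈ 0.265

Gamma(k,θ) with k>1 has mode (k−1)θ, so θ = 1.43/(k−1).
Need P(X < 2.59) = 0.9 with θ tied to k this way. Start at k = 2, θ = 1.43: P(X<2.59) ≈ 0.540.
Too low — raise k to concentrate. Iterating converges to k ≈ 6.4.
Then θ = 1.43/(6.4−1) ≈ 0.265.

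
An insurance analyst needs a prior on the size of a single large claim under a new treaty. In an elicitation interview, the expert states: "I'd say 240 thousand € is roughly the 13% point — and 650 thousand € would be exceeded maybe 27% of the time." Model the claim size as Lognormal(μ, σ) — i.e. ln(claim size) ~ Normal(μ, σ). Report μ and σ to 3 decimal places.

If T ~ Lognormal(μ,σ) then ln T ~ Normal(μ,σ), so the p-quantile of ln T is μ + z_p·σ.
ln(240) = 5.481 and ln(650) = 6.477; z_{0.13} = -1.126, z_{0.73} = 0.6128.
σ = (6.477 − 5.481)/(0.6128 − (-1.126)) = 0.573.
μ = 5.481 − (-1.126)·0.573 = 6.126.

μ ≈ 6.126, σ ≈ 0.573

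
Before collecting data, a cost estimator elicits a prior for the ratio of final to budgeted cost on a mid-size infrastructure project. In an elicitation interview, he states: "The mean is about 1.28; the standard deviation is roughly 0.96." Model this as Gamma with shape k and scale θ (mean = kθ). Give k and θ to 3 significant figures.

For Gamma(k, scale θ): mean = kθ, variance = kθ², so CV = 1/√k.
CV = SD/mean = 0.96/1.28 = 0.75, hence k = 1/CV² = 1.78.
Then θ = mean/k = 1.28/1.78 = 0.72.

k ≈ 1.78, θ ≈ 0.72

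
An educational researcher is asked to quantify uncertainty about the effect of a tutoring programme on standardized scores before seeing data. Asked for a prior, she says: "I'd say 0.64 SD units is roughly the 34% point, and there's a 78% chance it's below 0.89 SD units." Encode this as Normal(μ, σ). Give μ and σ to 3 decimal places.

μ = 0.727, σ = 0.211

The p-quantile of Normal(μ,σ) is μ + z_p·σ, with z_{0.34} = -0.4125 and z_{0.78} = 0.7722.
Eliminate σ: μ = (z₂·x₁ − z₁·x₂)/(z₂ − z₁) = (0.7722·0.64 − (-0.4125)·0.89)/1.185 = 0.727.
Then σ = (x₂ − x₁)/(z₂ − z₁) = (0.89 − 0.64)/1.185 = 0.211.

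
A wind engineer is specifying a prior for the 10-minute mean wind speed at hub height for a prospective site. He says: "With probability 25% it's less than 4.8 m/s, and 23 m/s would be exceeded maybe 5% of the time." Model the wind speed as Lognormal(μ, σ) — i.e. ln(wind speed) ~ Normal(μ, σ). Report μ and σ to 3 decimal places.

If T ~ Lognormal(μ,σ) then ln T ~ Normal(μ,σ), so the p-quantile of ln T is μ + z_p·σ.
ln(4.8) = 1.569 and ln(23) = 3.135; z_{0.25} = -0.6745, z_{0.95} = 1.645.
σ = (3.135 − 1.569)/(1.645 − (-0.6745)) = 0.676.
μ = 1.569 − (-0.6745)·0.676 = 2.024.

μ ≈ 2.024, σ ≈ 0.676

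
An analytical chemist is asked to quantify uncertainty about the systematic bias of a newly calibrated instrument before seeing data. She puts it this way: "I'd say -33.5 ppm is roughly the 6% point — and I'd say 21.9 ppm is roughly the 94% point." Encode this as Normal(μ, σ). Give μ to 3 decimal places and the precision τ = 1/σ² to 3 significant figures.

The p-quantile of Normal(μ,σ) is μ + z_p·σ, with z_{0.06} = -1.555 and z_{0.94} = 1.555.
Eliminate σ: μ = (z₂·x₁ − z₁·x₂)/(z₂ − z₁) = (1.555·-33.5 − (-1.555)·21.9)/3.11 = -5.800.
Then σ = (x₂ − x₁)/(z₂ − z₁) = (21.9 − -33.5)/3.11 = 17.816.
Precision τ = 1/σ² = 1/17.82² = 0.00315.

μ = -5.800, τ = 0.00315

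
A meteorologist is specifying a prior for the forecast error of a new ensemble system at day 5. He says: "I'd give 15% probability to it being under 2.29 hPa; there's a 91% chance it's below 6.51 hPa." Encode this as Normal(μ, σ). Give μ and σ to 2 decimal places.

μ = 4.13, σ = 1.78

For Normal(μ,σ), the p-quantile is μ + z_p·σ. Here z_{0.15} = -1.036, z_{0.91} = 1.341.
So 2.29 = μ − 1.036σ and 6.51 = μ + 1.341σ.
Subtracting: σ = (6.51 − 2.29)/(1.341 − (-1.036)) = 1.78.
Then μ = 2.29 − (-1.036)·1.78 = 4.13.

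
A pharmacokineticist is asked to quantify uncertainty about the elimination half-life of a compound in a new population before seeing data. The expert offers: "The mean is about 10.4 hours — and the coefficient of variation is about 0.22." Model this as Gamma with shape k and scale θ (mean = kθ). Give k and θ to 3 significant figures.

k ≈ 20.7, θ ≈ 0.503

For Gamma(k, scale θ): mean = kθ, variance = kθ², so CV = 1/√k.
CV = 0.22, hence k = 1/CV² = 20.7.
Then θ = mean/k = 10.4/20.7 = 0.503.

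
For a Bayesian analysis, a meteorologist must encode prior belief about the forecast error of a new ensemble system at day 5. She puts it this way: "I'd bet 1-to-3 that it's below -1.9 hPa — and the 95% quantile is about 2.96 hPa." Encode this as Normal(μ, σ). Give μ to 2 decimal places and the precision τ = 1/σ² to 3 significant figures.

μ = -0.49, τ = 0.228

For Normal(μ,σ), the p-quantile is μ + z_p·σ. Here z_{0.25} = -0.6745, z_{0.95} = 1.645.
So -1.9 = μ − 0.6745σ and 2.96 = μ + 1.645σ.
Subtracting: σ = (2.96 − -1.9)/(1.645 − (-0.6745)) = 2.10.
Then μ = -1.9 − (-0.6745)·2.10 = -0.49.
Precision τ = 1/σ² = 1/2.095² = 0.228.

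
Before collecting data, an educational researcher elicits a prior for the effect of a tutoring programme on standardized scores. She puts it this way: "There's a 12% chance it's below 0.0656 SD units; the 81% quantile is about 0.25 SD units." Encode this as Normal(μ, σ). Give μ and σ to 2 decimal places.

μ = 0.17, σ = 0.09

For Normal(μ,σ), the p-quantile is μ + z_p·σ. Here z_{0.12} = -1.175, z_{0.81} = 0.8779.
So 0.0656 = μ − 1.175σ and 0.25 = μ + 0.8779σ.
Subtracting: σ = (0.25 − 0.0656)/(0.8779 − (-1.175)) = 0.09.
Then μ = 0.0656 − (-1.175)·0.09 = 0.17.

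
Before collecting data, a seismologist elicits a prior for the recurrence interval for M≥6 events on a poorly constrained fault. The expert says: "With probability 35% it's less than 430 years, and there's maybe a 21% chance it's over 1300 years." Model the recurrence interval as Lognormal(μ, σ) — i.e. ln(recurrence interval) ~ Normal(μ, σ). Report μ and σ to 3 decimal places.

μ ≈ 6.421, σ ≈ 0.928

If T ~ Lognormal(μ,σ) then ln T ~ Normal(μ,σ), so the p-quantile of ln T is μ + z_p·σ.
ln(430) = 6.064 and ln(1300) = 7.17; z_{0.35} = -0.3853, z_{0.79} = 0.8064.
σ = (7.17 − 6.064)/(0.8064 − (-0.3853)) = 0.928.
μ = 6.064 − (-0.3853)·0.928 = 6.421.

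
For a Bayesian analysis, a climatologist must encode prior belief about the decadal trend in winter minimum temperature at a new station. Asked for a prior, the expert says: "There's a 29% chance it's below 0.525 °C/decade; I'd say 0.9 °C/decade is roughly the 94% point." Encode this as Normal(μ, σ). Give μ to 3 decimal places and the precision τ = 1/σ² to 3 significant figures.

The p-quantile of Normal(μ,σ) is μ + z_p·σ, with z_{0.29} = -0.5534 and z_{0.94} = 1.555.
Eliminate σ: μ = (z₂·x₁ − z₁·x₂)/(z₂ − z₁) = (1.555·0.525 − (-0.5534)·0.9)/2.108 = 0.623.
Then σ = (x₂ − x₁)/(z₂ − z₁) = (0.9 − 0.525)/2.108 = 0.178.
Precision τ = 1/σ² = 1/0.1779² = 31.6.

μ = 0.623, τ = 31.6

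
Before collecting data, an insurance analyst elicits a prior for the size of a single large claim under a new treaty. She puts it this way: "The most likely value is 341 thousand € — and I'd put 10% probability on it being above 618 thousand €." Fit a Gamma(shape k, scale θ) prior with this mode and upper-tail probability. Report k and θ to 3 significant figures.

k ≈ 6.39, θ ≈ 63.3

Gamma(k,θ) with k>1 has mode (k−1)θ, so θ = 341/(k−1).
Need P(X < 618) = 0.9 with θ tied to k this way. Start at k = 2, θ = 341: P(X<618) ≈ 0.541.
Too low — raise k to concentrate. Iterating converges to k ≈ 6.39.
Then θ = 341/(6.39−1) ≈ 63.3.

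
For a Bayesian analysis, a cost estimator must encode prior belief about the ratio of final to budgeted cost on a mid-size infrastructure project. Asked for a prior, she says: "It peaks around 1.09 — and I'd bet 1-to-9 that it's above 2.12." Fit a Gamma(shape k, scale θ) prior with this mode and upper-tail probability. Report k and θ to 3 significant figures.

Gamma(k,θ) with k>1 has mode (k−1)θ, so θ = 1.09/(k−1).
Need P(X < 2.12) = 0.9 with θ tied to k this way. Start at k = 2, θ = 1.09: P(X<2.12) ≈ 0.579.
Too low — raise k to concentrate. Iterating converges to k ≈ 5.33.
Then θ = 1.09/(5.33−1) ≈ 0.252.

k ≈ 5.33, θ ≈ 0.252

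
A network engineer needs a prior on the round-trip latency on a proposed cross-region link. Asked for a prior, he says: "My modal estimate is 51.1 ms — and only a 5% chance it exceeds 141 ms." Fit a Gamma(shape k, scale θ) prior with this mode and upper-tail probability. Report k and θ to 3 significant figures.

k ≈ 3.6, θ ≈ 19.6

Gamma(k,θ) with k>1 has mode (k−1)θ, so θ = 51.1/(k−1).
Need P(X < 141) = 0.95 with θ tied to k this way. Start at k = 2, θ = 51.1: P(X<141) ≈ 0.762.
Too low — raise k to concentrate. Iterating converges to k ≈ 3.6.
Then θ = 51.1/(3.6−1) ≈ 19.6.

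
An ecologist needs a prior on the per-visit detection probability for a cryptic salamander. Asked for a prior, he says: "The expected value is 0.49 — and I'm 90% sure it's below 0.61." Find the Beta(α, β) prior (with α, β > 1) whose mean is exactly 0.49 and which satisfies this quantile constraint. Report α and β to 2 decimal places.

α ≈ 13.84, β ≈ 14.40

With mean 0.49 fixed, write α = 0.49s, β = 0.51s where s = α+β.
Need P(θ < 0.61) = 0.9 under Beta(0.49s, 0.51s). Normal approximation: (q−m)/√(m(1−m)/s) ≈ z_{0.9} = 1.28, so s ≈ 0.49·0.51·(1.28)²/(0.61−0.49)² = 28.5.
At s = 28.5: P(θ<0.61) ≈ 0.901. Adjusting to match 0.9 gives s ≈ 28.24.
So α = 0.49·28.24 ≈ 13.84, β = 0.51·28.24 ≈ 14.40.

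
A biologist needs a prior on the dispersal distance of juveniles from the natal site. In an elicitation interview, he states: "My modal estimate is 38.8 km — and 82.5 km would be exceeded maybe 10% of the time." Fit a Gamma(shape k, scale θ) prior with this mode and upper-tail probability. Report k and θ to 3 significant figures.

Gamma(k,θ) with k>1 has mode (k−1)θ, so θ = 38.8/(k−1).
Need P(X < 82.5) = 0.9 with θ tied to k this way. Start at k = 2, θ = 38.8: P(X<82.5) ≈ 0.627.
Too low — raise k to concentrate. Iterating converges to k ≈ 4.38.
Then θ = 38.8/(4.38−1) ≈ 11.5.

k ≈ 4.38, θ ≈ 11.5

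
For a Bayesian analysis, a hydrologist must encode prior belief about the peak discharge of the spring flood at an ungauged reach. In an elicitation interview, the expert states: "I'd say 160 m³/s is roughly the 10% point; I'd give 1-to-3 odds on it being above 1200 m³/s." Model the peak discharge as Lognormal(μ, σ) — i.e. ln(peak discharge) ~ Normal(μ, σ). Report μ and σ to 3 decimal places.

μ ≈ 6.395, σ ≈ 1.030

If T ~ Lognormal(μ,σ) then ln T ~ Normal(μ,σ), so the p-quantile of ln T is μ + z_p·σ.
ln(160) = 5.075 and ln(1200) = 7.09; z_{0.1} = -1.282, z_{0.75} = 0.6745.
σ = (7.09 − 5.075)/(0.6745 − (-1.282)) = 1.030.
μ = 5.075 − (-1.282)·1.030 = 6.395.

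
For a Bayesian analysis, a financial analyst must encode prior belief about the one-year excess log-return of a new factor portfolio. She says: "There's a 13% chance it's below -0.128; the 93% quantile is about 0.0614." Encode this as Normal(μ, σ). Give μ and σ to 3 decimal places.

μ = -0.046, σ = 0.073

For Normal(μ,σ), the p-quantile is μ + z_p·σ. Here z_{0.13} = -1.126, z_{0.93} = 1.476.
So -0.128 = μ − 1.126σ and 0.0614 = μ + 1.476σ.
Subtracting: σ = (0.0614 − -0.128)/(1.476 − (-1.126)) = 0.073.
Then μ = -0.128 − (-1.126)·0.073 = -0.046.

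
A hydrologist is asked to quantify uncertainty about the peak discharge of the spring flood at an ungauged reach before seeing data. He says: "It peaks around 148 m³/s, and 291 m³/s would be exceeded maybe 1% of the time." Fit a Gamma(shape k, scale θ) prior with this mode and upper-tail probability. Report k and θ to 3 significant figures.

k ≈ 11.8, θ ≈ 13.7

Gamma(k,θ) with k>1 has mode (k−1)θ, so θ = 148/(k−1).
Need P(X < 291) = 0.99 with θ tied to k this way. Start at k = 2, θ = 148: P(X<291) ≈ 0.585.
Too low — raise k to concentrate. Iterating converges to k ≈ 11.8.
Then θ = 148/(11.8−1) ≈ 13.7.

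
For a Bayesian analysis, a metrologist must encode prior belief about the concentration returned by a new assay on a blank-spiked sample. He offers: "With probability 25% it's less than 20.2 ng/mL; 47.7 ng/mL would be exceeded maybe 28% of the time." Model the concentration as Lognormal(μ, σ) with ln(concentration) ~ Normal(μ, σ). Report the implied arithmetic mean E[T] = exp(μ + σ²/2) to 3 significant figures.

E[T] ≈ 40.5 ng/mL

If T ~ Lognormal(μ,σ) then ln T ~ Normal(μ,σ), so the p-quantile of ln T is μ + z_p·σ.
ln(20.2) = 3.006 and ln(47.7) = 3.865; z_{0.25} = -0.6745, z_{0.72} = 0.5828.
σ = (3.865 − 3.006)/(0.5828 − (-0.6745)) = 0.683.
μ = 3.006 − (-0.6745)·0.683 = 3.467.
E[T] = exp(μ + σ²/2) = exp(3.467 + 0.2335) = 40.5 ng/mL.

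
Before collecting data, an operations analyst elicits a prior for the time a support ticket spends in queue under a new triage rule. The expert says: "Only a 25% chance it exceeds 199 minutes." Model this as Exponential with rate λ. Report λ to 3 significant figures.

P(T > 199.0) = e^(−λ·199.0) = 0.25, so λ = −ln(0.25)/199.0 = 0.00697.

λ ≈ 0.00697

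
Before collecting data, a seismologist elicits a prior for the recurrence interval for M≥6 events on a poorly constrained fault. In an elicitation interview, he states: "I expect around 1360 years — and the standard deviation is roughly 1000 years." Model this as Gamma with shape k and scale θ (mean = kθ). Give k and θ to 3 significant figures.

k ≈ 1.85, θ ≈ 735

For Gamma(k, scale θ): mean = kθ, variance = kθ², so CV = 1/√k.
CV = SD/mean = 1000/1360 = 0.7353, hence k = 1/CV² = 1.85.
Then θ = mean/k = 1360/1.85 = 735.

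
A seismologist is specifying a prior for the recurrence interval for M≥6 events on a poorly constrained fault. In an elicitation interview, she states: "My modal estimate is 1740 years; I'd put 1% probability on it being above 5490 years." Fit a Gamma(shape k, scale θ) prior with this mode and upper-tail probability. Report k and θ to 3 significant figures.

Gamma(k,θ) with k>1 has mode (k−1)θ, so θ = 1740/(k−1).
Need P(X < 5490) = 0.99 with θ tied to k this way. Start at k = 2, θ = 1740: P(X<5490) ≈ 0.823.
Too low — raise k to concentrate. Iterating converges to k ≈ 4.37.
Then θ = 1740/(4.37−1) ≈ 517.

k ≈ 4.37, θ ≈ 517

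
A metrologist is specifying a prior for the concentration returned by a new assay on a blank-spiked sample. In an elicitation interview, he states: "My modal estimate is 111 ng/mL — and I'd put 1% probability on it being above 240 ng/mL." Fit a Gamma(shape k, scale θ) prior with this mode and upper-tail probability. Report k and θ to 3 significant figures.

Gamma(k,θ) with k>1 has mode (k−1)θ, so θ = 111/(k−1).
Need P(X < 240) = 0.99 with θ tied to k this way. Start at k = 2, θ = 111: P(X<240) ≈ 0.636.
Too low — raise k to concentrate. Iterating converges to k ≈ 9.14.
Then θ = 111/(9.14−1) ≈ 13.6.

k ≈ 9.14, θ ≈ 13.6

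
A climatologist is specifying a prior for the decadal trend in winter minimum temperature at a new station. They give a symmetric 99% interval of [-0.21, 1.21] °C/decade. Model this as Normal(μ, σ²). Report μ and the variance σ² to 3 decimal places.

μ = 0.500, σ² = 0.076

A symmetric 99% interval runs μ ± z·σ with z = 2.576.
Half-width = 0.71, so σ = 0.71/2.576 = 0.2756 and σ² = 0.076.
μ is the interval midpoint, 0.500.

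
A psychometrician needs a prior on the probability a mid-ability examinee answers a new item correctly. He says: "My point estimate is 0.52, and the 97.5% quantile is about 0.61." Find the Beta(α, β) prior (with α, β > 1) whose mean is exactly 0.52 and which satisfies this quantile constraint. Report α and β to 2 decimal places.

α ≈ 60.36, β ≈ 55.72

With mean 0.52 fixed, write α = 0.52s, β = 0.48s where s = α+β.
Need P(θ < 0.61) = 0.975 under Beta(0.52s, 0.48s). Normal approximation: (q−m)/√(m(1−m)/s) ≈ z_{0.975} = 1.96, so s ≈ 0.52·0.48·(1.96)²/(0.61−0.52)² = 118.4.
At s = 118.4: P(θ<0.61) ≈ 0.976. Adjusting to match 0.975 gives s ≈ 116.08.
So α = 0.52·116.08 ≈ 60.36, β = 0.48·116.08 ≈ 55.72.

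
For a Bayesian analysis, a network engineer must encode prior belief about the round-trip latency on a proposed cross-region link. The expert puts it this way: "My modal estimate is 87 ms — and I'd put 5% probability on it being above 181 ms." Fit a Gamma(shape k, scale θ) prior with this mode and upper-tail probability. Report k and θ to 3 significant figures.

k ≈ 6.15, θ ≈ 16.9

Gamma(k,θ) with k>1 has mode (k−1)θ, so θ = 87/(k−1).
Need P(X < 181) = 0.95 with θ tied to k this way. Start at k = 2, θ = 87: P(X<181) ≈ 0.615.
Too low — raise k to concentrate. Iterating converges to k ≈ 6.15.
Then θ = 87/(6.15−1) ≈ 16.9.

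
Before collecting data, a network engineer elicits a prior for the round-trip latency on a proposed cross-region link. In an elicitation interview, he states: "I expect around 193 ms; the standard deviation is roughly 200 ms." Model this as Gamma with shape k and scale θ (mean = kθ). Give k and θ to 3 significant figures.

k ≈ 0.931, θ ≈ 207

For Gamma(k, scale θ): mean = kθ, variance = kθ², so CV = 1/√k.
CV = SD/mean = 200/193 = 1.036, hence k = 1/CV² = 0.931.
Then θ = mean/k = 193/0.931 = 207.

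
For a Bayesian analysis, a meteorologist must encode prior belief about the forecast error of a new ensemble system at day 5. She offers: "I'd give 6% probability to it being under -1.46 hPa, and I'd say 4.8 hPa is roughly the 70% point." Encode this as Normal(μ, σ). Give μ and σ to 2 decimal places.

μ = 3.22, σ = 3.01

For Normal(μ,σ), the p-quantile is μ + z_p·σ. Here z_{0.06} = -1.555, z_{0.7} = 0.5244.
So -1.46 = μ − 1.555σ and 4.8 = μ + 0.5244σ.
Subtracting: σ = (4.8 − -1.46)/(0.5244 − (-1.555)) = 3.01.
Then μ = -1.46 − (-1.555)·3.01 = 3.22.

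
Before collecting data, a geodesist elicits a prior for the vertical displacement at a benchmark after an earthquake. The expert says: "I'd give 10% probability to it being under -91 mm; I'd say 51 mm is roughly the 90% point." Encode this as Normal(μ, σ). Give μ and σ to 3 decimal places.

μ = -20.000, σ = 55.402

For Normal(μ,σ), the p-quantile is μ + z_p·σ. Here z_{0.1} = -1.282, z_{0.9} = 1.282.
So -91 = μ − 1.282σ and 51 = μ + 1.282σ.
Subtracting: σ = (51 − -91)/(1.282 − (-1.282)) = 55.402.
Then μ = -91 − (-1.282)·55.402 = -20.000.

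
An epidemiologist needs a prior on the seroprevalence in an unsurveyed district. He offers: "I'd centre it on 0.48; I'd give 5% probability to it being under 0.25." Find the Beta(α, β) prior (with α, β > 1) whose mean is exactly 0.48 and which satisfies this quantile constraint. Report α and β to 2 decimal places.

With mean 0.48 fixed, write α = 0.48s, β = 0.52s where s = α+β.
Need P(θ < 0.25) = 0.05 under Beta(0.48s, 0.52s). Normal approximation: (q−m)/√(m(1−m)/s) ≈ z_{0.05} = -1.64, so s ≈ 0.48·0.52·(-1.64)²/(0.25−0.48)² = 12.8.
At s = 12.8: P(θ<0.25) ≈ 0.042. Adjusting to match 0.05 gives s ≈ 11.61.
So α = 0.48·11.61 ≈ 5.57, β = 0.52·11.61 ≈ 6.04.

α ≈ 5.57, β ≈ 6.04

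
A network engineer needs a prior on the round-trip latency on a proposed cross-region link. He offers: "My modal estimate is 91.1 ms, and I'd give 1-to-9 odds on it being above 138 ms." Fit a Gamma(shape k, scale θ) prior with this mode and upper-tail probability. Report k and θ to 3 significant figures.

Gamma(k,θ) with k>1 has mode (k−1)θ, so θ = 91.1/(k−1).
Need P(X < 138) = 0.9 with θ tied to k this way. Start at k = 2, θ = 91.1: P(X<138) ≈ 0.447.
Too low — raise k to concentrate. Iterating converges to k ≈ 11.8.
Then θ = 91.1/(11.8−1) ≈ 8.43.

k ≈ 11.8, θ ≈ 8.43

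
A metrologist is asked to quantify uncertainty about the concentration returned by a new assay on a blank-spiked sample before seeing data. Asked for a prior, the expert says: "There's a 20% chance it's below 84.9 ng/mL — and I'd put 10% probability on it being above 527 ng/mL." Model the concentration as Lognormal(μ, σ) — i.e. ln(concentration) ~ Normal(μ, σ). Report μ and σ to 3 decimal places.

μ ≈ 5.165, σ ≈ 0.860

If T ~ Lognormal(μ,σ) then ln T ~ Normal(μ,σ), so the p-quantile of ln T is μ + z_p·σ.
ln(84.9) = 4.441 and ln(527) = 6.267; z_{0.2} = -0.8416, z_{0.9} = 1.282.
σ = (6.267 − 4.441)/(1.282 − (-0.8416)) = 0.860.
μ = 4.441 − (-0.8416)·0.860 = 5.165.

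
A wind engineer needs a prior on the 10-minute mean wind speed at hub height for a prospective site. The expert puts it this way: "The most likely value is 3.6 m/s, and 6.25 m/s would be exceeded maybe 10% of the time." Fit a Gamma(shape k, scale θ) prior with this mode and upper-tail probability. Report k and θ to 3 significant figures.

k ≈ 7.24, θ ≈ 0.577

Gamma(k,θ) with k>1 has mode (k−1)θ, so θ = 3.6/(k−1).
Need P(X < 6.25) = 0.9 with θ tied to k this way. Start at k = 2, θ = 3.6: P(X<6.25) ≈ 0.518.
Too low — raise k to concentrate. Iterating converges to k ≈ 7.24.
Then θ = 3.6/(7.24−1) ≈ 0.577.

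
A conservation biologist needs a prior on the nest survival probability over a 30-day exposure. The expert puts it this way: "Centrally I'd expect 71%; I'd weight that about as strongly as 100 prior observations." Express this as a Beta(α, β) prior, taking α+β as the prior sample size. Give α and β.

Under the effective-sample-size interpretation, Beta(α, β) has prior mean α/(α+β) and prior sample size α+β.
So α+β = 100 and α/(α+β) = 0.71, giving α = 0.71·100 = 71 and β = 100 − 71 = 29.

α = 71, β = 29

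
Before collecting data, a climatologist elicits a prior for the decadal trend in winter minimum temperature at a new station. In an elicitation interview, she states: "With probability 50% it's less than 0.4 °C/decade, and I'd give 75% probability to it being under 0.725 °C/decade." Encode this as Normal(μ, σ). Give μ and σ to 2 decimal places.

μ = 0.40, σ = 0.48

For Normal(μ,σ), the p-quantile is μ + z_p·σ. Here z_{0.5} = 0, z_{0.75} = 0.6745.
So 0.4 = μ + 0σ and 0.725 = μ + 0.6745σ.
Subtracting: σ = (0.725 − 0.4)/(0.6745 − (0)) = 0.48.
Then μ = 0.4 − (0)·0.48 = 0.40.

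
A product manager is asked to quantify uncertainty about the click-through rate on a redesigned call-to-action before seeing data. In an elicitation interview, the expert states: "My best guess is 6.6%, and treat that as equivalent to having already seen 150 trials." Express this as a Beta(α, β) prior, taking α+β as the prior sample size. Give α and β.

Under the effective-sample-size interpretation, Beta(α, β) has prior mean α/(α+β) and prior sample size α+β.
So α+β = 150 and α/(α+β) = 0.066, giving α = 0.066·150 = 9.9 and β = 150 − 9.9 = 140.1.

α = 9.9, β = 140.1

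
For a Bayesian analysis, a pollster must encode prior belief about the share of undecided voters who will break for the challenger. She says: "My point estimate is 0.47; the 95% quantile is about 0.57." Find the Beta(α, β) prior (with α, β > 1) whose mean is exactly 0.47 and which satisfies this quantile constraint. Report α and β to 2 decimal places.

With mean 0.47 fixed, write α = 0.47s, β = 0.53s where s = α+β.
Need P(θ < 0.57) = 0.95 under Beta(0.47s, 0.53s). Normal approximation: (q−m)/√(m(1−m)/s) ≈ z_{0.95} = 1.64, so s ≈ 0.47·0.53·(1.64)²/(0.57−0.47)² = 67.4.
At s = 67.4: P(θ<0.57) ≈ 0.950. Adjusting to match 0.95 gives s ≈ 67.22.
So α = 0.47·67.22 ≈ 31.59, β = 0.53·67.22 ≈ 35.63.

α ≈ 31.59, β ≈ 35.63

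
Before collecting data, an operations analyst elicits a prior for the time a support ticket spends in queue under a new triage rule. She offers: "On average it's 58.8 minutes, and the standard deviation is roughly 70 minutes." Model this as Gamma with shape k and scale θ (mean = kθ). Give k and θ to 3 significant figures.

k ≈ 0.706, θ ≈ 83.3

For Gamma(k, scale θ): mean = kθ, variance = kθ², so CV = 1/√k.
CV = SD/mean = 70/58.8 = 1.19, hence k = 1/CV² = 0.706.
Then θ = mean/k = 58.8/0.706 = 83.3.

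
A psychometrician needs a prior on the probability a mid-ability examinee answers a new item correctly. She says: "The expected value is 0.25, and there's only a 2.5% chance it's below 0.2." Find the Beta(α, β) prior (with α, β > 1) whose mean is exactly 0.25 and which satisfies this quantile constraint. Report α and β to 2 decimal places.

α ≈ 66.76, β ≈ 200.29

With mean 0.25 fixed, write α = 0.25s, β = 0.75s where s = α+β.
Need P(θ < 0.2) = 0.025 under Beta(0.25s, 0.75s). Normal approximation: (q−m)/√(m(1−m)/s) ≈ z_{0.025} = -1.96, so s ≈ 0.25·0.75·(-1.96)²/(0.2−0.25)² = 288.1.
At s = 288.1: P(θ<0.2) ≈ 0.021. Adjusting to match 0.025 gives s ≈ 267.05.
So α = 0.25·267.05 ≈ 66.76, β = 0.75·267.05 ≈ 200.29.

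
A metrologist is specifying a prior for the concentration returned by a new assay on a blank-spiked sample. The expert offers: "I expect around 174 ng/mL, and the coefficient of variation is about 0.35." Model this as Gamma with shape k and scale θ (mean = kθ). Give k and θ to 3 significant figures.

For Gamma(k, scale θ): mean = kθ, variance = kθ², so CV = 1/√k.
CV = 0.35, hence k = 1/CV² = 8.16.
Then θ = mean/k = 174/8.16 = 21.3.

k ≈ 8.16, θ ≈ 21.3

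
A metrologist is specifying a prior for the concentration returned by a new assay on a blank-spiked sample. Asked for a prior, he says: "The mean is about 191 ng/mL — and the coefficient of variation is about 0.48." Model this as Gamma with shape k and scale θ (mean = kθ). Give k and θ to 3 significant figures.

For Gamma(k, scale θ): mean = kθ, variance = kθ², so CV = 1/√k.
CV = 0.48, hence k = 1/CV² = 4.34.
Then θ = mean/k = 191/4.34 = 44.

k ≈ 4.34, θ ≈ 44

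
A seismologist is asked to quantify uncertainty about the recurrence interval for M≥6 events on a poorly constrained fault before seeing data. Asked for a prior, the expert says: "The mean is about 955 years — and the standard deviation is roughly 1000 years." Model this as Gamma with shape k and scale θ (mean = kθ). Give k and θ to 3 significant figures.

For Gamma(k, scale θ): mean = kθ, variance = kθ², so CV = 1/√k.
CV = SD/mean = 1000/955 = 1.047, hence k = 1/CV² = 0.912.
Then θ = mean/k = 955/0.912 = 1050.

k ≈ 0.912, θ ≈ 1050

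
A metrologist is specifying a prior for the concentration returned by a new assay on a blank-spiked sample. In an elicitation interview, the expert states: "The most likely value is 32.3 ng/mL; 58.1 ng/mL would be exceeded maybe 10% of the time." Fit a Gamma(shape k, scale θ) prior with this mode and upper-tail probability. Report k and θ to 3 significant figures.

k ≈ 6.52, θ ≈ 5.85

Gamma(k,θ) with k>1 has mode (k−1)θ, so θ = 32.3/(k−1).
Need P(X < 58.1) = 0.9 with θ tied to k this way. Start at k = 2, θ = 32.3: P(X<58.1) ≈ 0.537.
Too low — raise k to concentrate. Iterating converges to k ≈ 6.52.
Then θ = 32.3/(6.52−1) ≈ 5.85.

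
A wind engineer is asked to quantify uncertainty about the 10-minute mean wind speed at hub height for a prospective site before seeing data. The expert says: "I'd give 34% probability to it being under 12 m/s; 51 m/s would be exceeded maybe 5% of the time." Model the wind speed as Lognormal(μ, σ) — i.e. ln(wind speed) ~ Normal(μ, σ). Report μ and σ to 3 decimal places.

If T ~ Lognormal(μ,σ) then ln T ~ Normal(μ,σ), so the p-quantile of ln T is μ + z_p·σ.
ln(12) = 2.485 and ln(51) = 3.932; z_{0.34} = -0.4125, z_{0.95} = 1.645.
σ = (3.932 − 2.485)/(1.645 − (-0.4125)) = 0.703.
μ = 2.485 − (-0.4125)·0.703 = 2.775.

μ ≈ 2.775, σ ≈ 0.703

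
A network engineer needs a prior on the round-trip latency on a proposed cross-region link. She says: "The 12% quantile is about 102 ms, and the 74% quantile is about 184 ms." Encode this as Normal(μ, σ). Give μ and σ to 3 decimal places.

The p-quantile of Normal(μ,σ) is μ + z_p·σ, with z_{0.12} = -1.175 and z_{0.74} = 0.6433.
Eliminate σ: μ = (z₂·x₁ − z₁·x₂)/(z₂ − z₁) = (0.6433·102 − (-1.175)·184)/1.818 = 154.988.
Then σ = (x₂ − x₁)/(z₂ − z₁) = (184 − 102)/1.818 = 45.096.

μ = 154.988, σ = 45.096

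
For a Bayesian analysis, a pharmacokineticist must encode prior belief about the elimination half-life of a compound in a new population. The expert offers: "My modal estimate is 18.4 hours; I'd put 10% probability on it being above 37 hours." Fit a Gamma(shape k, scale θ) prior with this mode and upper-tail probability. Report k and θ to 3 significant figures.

k ≈ 4.93, θ ≈ 4.68

Gamma(k,θ) with k>1 has mode (k−1)θ, so θ = 18.4/(k−1).
Need P(X < 37) = 0.9 with θ tied to k this way. Start at k = 2, θ = 18.4: P(X<37) ≈ 0.597.
Too low — raise k to concentrate. Iterating converges to k ≈ 4.93.
Then θ = 18.4/(4.93−1) ≈ 4.68.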